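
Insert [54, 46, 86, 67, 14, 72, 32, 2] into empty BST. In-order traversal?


Insert 54: root
Insert 46: L from 54
Insert 86: R from 54
Insert 67: R from 54 -> L from 86
Insert 14: L from 54 -> L from 46
Insert 72: R from 54 -> L from 86 -> R from 67
Insert 32: L from 54 -> L from 46 -> R from 14
Insert 2: L from 54 -> L from 46 -> L from 14

In-order: [2, 14, 32, 46, 54, 67, 72, 86]


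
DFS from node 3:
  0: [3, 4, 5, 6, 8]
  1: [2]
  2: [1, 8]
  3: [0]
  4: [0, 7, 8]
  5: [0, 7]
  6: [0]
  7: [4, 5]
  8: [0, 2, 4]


Visit 3, push [0]
Visit 0, push [8, 6, 5, 4]
Visit 4, push [8, 7]
Visit 7, push [5]
Visit 5, push []
Visit 8, push [2]
Visit 2, push [1]
Visit 1, push []
Visit 6, push []

DFS order: [3, 0, 4, 7, 5, 8, 2, 1, 6]


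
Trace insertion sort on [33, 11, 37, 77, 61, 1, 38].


Initial: [33, 11, 37, 77, 61, 1, 38]
Insert 11: [11, 33, 37, 77, 61, 1, 38]
Insert 37: [11, 33, 37, 77, 61, 1, 38]
Insert 77: [11, 33, 37, 77, 61, 1, 38]
Insert 61: [11, 33, 37, 61, 77, 1, 38]
Insert 1: [1, 11, 33, 37, 61, 77, 38]
Insert 38: [1, 11, 33, 37, 38, 61, 77]

Sorted: [1, 11, 33, 37, 38, 61, 77]


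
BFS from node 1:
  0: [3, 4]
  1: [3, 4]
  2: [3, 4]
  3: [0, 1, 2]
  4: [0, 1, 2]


Visit 1, enqueue [3, 4]
Visit 3, enqueue [0, 2]
Visit 4, enqueue []
Visit 0, enqueue []
Visit 2, enqueue []

BFS order: [1, 3, 4, 0, 2]


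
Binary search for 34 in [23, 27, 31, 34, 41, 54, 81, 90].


Step 1: lo=0, hi=7, mid=3, val=34

Found at index 3


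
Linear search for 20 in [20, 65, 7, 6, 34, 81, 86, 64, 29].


i=0: 20==20 found!

Found at 0, 1 comps


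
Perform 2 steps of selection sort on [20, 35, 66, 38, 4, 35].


Initial: [20, 35, 66, 38, 4, 35]
Step 1: min=4 at 4
  Swap: [4, 35, 66, 38, 20, 35]
Step 2: min=20 at 4
  Swap: [4, 20, 66, 38, 35, 35]

After 2 steps: [4, 20, 66, 38, 35, 35]


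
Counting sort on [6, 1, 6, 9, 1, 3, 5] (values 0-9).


Input: [6, 1, 6, 9, 1, 3, 5]
Counts: [0, 2, 0, 1, 0, 1, 2, 0, 0, 1]

Sorted: [1, 1, 3, 5, 6, 6, 9]


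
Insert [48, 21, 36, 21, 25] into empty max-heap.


Insert 48: [48]
Insert 21: [48, 21]
Insert 36: [48, 21, 36]
Insert 21: [48, 21, 36, 21]
Insert 25: [48, 25, 36, 21, 21]

Final heap: [48, 25, 36, 21, 21]


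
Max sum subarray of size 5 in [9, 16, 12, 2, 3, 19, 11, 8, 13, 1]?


[0:5]: 42
[1:6]: 52
[2:7]: 47
[3:8]: 43
[4:9]: 54
[5:10]: 52

Max: 54 at [4:9]


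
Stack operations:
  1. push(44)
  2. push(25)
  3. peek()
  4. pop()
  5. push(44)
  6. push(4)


push(44) -> [44]
push(25) -> [44, 25]
peek()->25
pop()->25, [44]
push(44) -> [44, 44]
push(4) -> [44, 44, 4]

Final stack: [44, 44, 4]


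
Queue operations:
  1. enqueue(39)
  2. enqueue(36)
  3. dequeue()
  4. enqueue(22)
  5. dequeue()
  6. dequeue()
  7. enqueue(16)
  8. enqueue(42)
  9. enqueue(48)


enqueue(39) -> [39]
enqueue(36) -> [39, 36]
dequeue()->39, [36]
enqueue(22) -> [36, 22]
dequeue()->36, [22]
dequeue()->22, []
enqueue(16) -> [16]
enqueue(42) -> [16, 42]
enqueue(48) -> [16, 42, 48]

Final queue: [16, 42, 48]


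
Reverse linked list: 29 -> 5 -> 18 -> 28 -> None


Step 1: curr=29, set curr.next=prev(None) | reversed so far: 29
Step 2: curr=5, set curr.next=prev(29) | reversed so far: 5 -> 29
Step 3: curr=18, set curr.next=prev(5) | reversed so far: 18 -> 5 -> 29
Step 4: curr=28, set curr.next=prev(18) | reversed so far: 28 -> 18 -> 5 -> 29

28 -> 18 -> 5 -> 29 -> None


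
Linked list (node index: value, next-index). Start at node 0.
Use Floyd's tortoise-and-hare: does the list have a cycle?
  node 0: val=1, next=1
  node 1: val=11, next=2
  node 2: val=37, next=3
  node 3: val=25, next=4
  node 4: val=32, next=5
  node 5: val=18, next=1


Floyd's tortoise (slow, +1) and hare (fast, +2):
  init: slow=0, fast=0
  step 1: slow=1, fast=2
  step 2: slow=2, fast=4
  step 3: slow=3, fast=1
  step 4: slow=4, fast=3
  step 5: slow=5, fast=5
  slow == fast at node 5: cycle detected

Cycle: yes


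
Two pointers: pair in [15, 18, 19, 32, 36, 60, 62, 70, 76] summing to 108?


lo=0(15)+hi=8(76)=91
lo=1(18)+hi=8(76)=94
lo=2(19)+hi=8(76)=95
lo=3(32)+hi=8(76)=108

Yes: 32+76=108


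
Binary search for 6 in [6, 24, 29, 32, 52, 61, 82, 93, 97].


Step 1: lo=0, hi=8, mid=4, val=52
Step 2: lo=0, hi=3, mid=1, val=24
Step 3: lo=0, hi=0, mid=0, val=6

Found at index 0


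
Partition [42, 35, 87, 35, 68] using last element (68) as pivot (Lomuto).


Pivot: 68
  42 <= 68: advance i (no swap)
  35 <= 68: advance i (no swap)
  35 <= 68: swap -> [42, 35, 35, 87, 68]
Place pivot at 3: [42, 35, 35, 68, 87]

Partitioned: [42, 35, 35, 68, 87]


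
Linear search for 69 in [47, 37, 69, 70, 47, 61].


i=0: 47!=69
i=1: 37!=69
i=2: 69==69 found!

Found at 2, 3 comps


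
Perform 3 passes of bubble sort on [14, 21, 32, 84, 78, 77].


Initial: [14, 21, 32, 84, 78, 77]
Pass 1: [14, 21, 32, 78, 77, 84] (2 swaps)
Pass 2: [14, 21, 32, 77, 78, 84] (1 swaps)
Pass 3: [14, 21, 32, 77, 78, 84] (0 swaps)

After 3 passes: [14, 21, 32, 77, 78, 84]


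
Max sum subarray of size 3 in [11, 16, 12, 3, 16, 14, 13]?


[0:3]: 39
[1:4]: 31
[2:5]: 31
[3:6]: 33
[4:7]: 43

Max: 43 at [4:7]


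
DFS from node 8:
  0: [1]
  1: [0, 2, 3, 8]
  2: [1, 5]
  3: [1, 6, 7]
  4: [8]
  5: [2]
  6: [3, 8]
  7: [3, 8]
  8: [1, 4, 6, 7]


Visit 8, push [7, 6, 4, 1]
Visit 1, push [3, 2, 0]
Visit 0, push []
Visit 2, push [5]
Visit 5, push []
Visit 3, push [7, 6]
Visit 6, push []
Visit 7, push []
Visit 4, push []

DFS order: [8, 1, 0, 2, 5, 3, 6, 7, 4]


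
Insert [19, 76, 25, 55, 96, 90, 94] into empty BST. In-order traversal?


Insert 19: root
Insert 76: R from 19
Insert 25: R from 19 -> L from 76
Insert 55: R from 19 -> L from 76 -> R from 25
Insert 96: R from 19 -> R from 76
Insert 90: R from 19 -> R from 76 -> L from 96
Insert 94: R from 19 -> R from 76 -> L from 96 -> R from 90

In-order: [19, 25, 55, 76, 90, 94, 96]


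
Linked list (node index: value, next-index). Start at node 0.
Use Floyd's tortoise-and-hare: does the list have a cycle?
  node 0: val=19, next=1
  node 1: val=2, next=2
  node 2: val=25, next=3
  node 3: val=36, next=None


Floyd's tortoise (slow, +1) and hare (fast, +2):
  init: slow=0, fast=0
  step 1: slow=1, fast=2
  step 2: fast 2->3->None, no cycle

Cycle: no


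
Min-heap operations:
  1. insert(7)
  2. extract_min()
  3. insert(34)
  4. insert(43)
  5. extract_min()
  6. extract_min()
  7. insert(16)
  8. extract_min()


insert(7) -> [7]
extract_min()->7, []
insert(34) -> [34]
insert(43) -> [34, 43]
extract_min()->34, [43]
extract_min()->43, []
insert(16) -> [16]
extract_min()->16, []

Final heap: []


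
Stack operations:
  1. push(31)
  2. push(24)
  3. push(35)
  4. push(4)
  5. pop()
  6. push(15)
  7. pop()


push(31) -> [31]
push(24) -> [31, 24]
push(35) -> [31, 24, 35]
push(4) -> [31, 24, 35, 4]
pop()->4, [31, 24, 35]
push(15) -> [31, 24, 35, 15]
pop()->15, [31, 24, 35]

Final stack: [31, 24, 35]


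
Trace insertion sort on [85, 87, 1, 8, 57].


Initial: [85, 87, 1, 8, 57]
Insert 87: [85, 87, 1, 8, 57]
Insert 1: [1, 85, 87, 8, 57]
Insert 8: [1, 8, 85, 87, 57]
Insert 57: [1, 8, 57, 85, 87]

Sorted: [1, 8, 57, 85, 87]


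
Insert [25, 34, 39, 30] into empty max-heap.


Insert 25: [25]
Insert 34: [34, 25]
Insert 39: [39, 25, 34]
Insert 30: [39, 30, 34, 25]

Final heap: [39, 30, 34, 25]


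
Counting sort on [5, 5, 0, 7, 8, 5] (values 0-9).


Input: [5, 5, 0, 7, 8, 5]
Counts: [1, 0, 0, 0, 0, 3, 0, 1, 1, 0]

Sorted: [0, 5, 5, 5, 7, 8]


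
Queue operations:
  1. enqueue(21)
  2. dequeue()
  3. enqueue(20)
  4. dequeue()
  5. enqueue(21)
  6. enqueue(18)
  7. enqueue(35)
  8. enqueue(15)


enqueue(21) -> [21]
dequeue()->21, []
enqueue(20) -> [20]
dequeue()->20, []
enqueue(21) -> [21]
enqueue(18) -> [21, 18]
enqueue(35) -> [21, 18, 35]
enqueue(15) -> [21, 18, 35, 15]

Final queue: [21, 18, 35, 15]


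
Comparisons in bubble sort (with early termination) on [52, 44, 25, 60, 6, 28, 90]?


Algorithm: bubble sort (with early termination)
Input: [52, 44, 25, 60, 6, 28, 90]
Sorted: [6, 25, 28, 44, 52, 60, 90]

20


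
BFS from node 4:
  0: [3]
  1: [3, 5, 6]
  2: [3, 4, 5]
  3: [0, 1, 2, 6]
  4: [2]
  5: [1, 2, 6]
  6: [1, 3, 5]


Visit 4, enqueue [2]
Visit 2, enqueue [3, 5]
Visit 3, enqueue [0, 1, 6]
Visit 5, enqueue []
Visit 0, enqueue []
Visit 1, enqueue []
Visit 6, enqueue []

BFS order: [4, 2, 3, 5, 0, 1, 6]


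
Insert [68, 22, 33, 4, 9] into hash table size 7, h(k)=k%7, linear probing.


Insert 68: h=5 -> slot 5
Insert 22: h=1 -> slot 1
Insert 33: h=5, 1 probes -> slot 6
Insert 4: h=4 -> slot 4
Insert 9: h=2 -> slot 2

Table: [None, 22, 9, None, 4, 68, 33]


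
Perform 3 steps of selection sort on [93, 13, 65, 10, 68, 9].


Initial: [93, 13, 65, 10, 68, 9]
Step 1: min=9 at 5
  Swap: [9, 13, 65, 10, 68, 93]
Step 2: min=10 at 3
  Swap: [9, 10, 65, 13, 68, 93]
Step 3: min=13 at 3
  Swap: [9, 10, 13, 65, 68, 93]

After 3 steps: [9, 10, 13, 65, 68, 93]


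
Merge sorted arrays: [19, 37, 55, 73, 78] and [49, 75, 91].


Take 19 from A
Take 37 from A
Take 49 from B
Take 55 from A
Take 73 from A
Take 75 from B
Take 78 from A

Merged: [19, 37, 49, 55, 73, 75, 78, 91]


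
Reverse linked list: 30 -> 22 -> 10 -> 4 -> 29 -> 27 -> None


Step 1: curr=30, set curr.next=prev(None) | reversed so far: 30
Step 2: curr=22, set curr.next=prev(30) | reversed so far: 22 -> 30
Step 3: curr=10, set curr.next=prev(22) | reversed so far: 10 -> 22 -> 30
Step 4: curr=4, set curr.next=prev(10) | reversed so far: 4 -> 10 -> 22 -> 30
Step 5: curr=29, set curr.next=prev(4) | reversed so far: 29 -> 4 -> 10 -> 22 -> 30
Step 6: curr=27, set curr.next=prev(29) | reversed so far: 27 -> 29 -> 4 -> 10 -> 22 -> 30

27 -> 29 -> 4 -> 10 -> 22 -> 30 -> None


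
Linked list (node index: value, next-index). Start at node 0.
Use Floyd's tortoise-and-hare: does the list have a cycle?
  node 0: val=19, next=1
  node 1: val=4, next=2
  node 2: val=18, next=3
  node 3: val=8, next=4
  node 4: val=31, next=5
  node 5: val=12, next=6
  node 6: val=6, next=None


Floyd's tortoise (slow, +1) and hare (fast, +2):
  init: slow=0, fast=0
  step 1: slow=1, fast=2
  step 2: slow=2, fast=4
  step 3: slow=3, fast=6
  step 4: fast -> None, no cycle

Cycle: no


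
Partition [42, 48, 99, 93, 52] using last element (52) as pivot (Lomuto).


Pivot: 52
  42 <= 52: advance i (no swap)
  48 <= 52: advance i (no swap)
Place pivot at 2: [42, 48, 52, 93, 99]

Partitioned: [42, 48, 52, 93, 99]


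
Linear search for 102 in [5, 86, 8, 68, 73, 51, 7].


i=0: 5!=102
i=1: 86!=102
i=2: 8!=102
i=3: 68!=102
i=4: 73!=102
i=5: 51!=102
i=6: 7!=102

Not found, 7 comps


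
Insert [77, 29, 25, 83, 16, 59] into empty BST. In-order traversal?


Insert 77: root
Insert 29: L from 77
Insert 25: L from 77 -> L from 29
Insert 83: R from 77
Insert 16: L from 77 -> L from 29 -> L from 25
Insert 59: L from 77 -> R from 29

In-order: [16, 25, 29, 59, 77, 83]


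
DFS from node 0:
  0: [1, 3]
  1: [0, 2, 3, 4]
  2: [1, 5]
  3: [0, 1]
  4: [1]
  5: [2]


Visit 0, push [3, 1]
Visit 1, push [4, 3, 2]
Visit 2, push [5]
Visit 5, push []
Visit 3, push []
Visit 4, push []

DFS order: [0, 1, 2, 5, 3, 4]


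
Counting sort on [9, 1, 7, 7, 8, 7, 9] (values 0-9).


Input: [9, 1, 7, 7, 8, 7, 9]
Counts: [0, 1, 0, 0, 0, 0, 0, 3, 1, 2]

Sorted: [1, 7, 7, 7, 8, 9, 9]


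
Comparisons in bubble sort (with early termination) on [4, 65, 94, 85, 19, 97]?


Algorithm: bubble sort (with early termination)
Input: [4, 65, 94, 85, 19, 97]
Sorted: [4, 19, 65, 85, 94, 97]

14


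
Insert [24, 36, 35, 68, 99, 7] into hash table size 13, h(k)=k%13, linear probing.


Insert 24: h=11 -> slot 11
Insert 36: h=10 -> slot 10
Insert 35: h=9 -> slot 9
Insert 68: h=3 -> slot 3
Insert 99: h=8 -> slot 8
Insert 7: h=7 -> slot 7

Table: [None, None, None, 68, None, None, None, 7, 99, 35, 36, 24, None]


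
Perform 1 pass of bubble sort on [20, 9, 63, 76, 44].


Initial: [20, 9, 63, 76, 44]
Pass 1: [9, 20, 63, 44, 76] (2 swaps)

After 1 pass: [9, 20, 63, 44, 76]


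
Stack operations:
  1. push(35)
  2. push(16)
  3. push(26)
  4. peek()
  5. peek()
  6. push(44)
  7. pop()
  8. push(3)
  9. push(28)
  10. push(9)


push(35) -> [35]
push(16) -> [35, 16]
push(26) -> [35, 16, 26]
peek()->26
peek()->26
push(44) -> [35, 16, 26, 44]
pop()->44, [35, 16, 26]
push(3) -> [35, 16, 26, 3]
push(28) -> [35, 16, 26, 3, 28]
push(9) -> [35, 16, 26, 3, 28, 9]

Final stack: [35, 16, 26, 3, 28, 9]


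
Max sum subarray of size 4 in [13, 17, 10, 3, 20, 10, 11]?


[0:4]: 43
[1:5]: 50
[2:6]: 43
[3:7]: 44

Max: 50 at [1:5]


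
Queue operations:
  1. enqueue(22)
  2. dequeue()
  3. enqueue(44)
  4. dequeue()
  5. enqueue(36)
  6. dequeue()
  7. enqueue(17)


enqueue(22) -> [22]
dequeue()->22, []
enqueue(44) -> [44]
dequeue()->44, []
enqueue(36) -> [36]
dequeue()->36, []
enqueue(17) -> [17]

Final queue: [17]


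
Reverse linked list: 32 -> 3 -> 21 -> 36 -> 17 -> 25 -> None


Step 1: curr=32, set curr.next=prev(None) | reversed so far: 32
Step 2: curr=3, set curr.next=prev(32) | reversed so far: 3 -> 32
Step 3: curr=21, set curr.next=prev(3) | reversed so far: 21 -> 3 -> 32
Step 4: curr=36, set curr.next=prev(21) | reversed so far: 36 -> 21 -> 3 -> 32
Step 5: curr=17, set curr.next=prev(36) | reversed so far: 17 -> 36 -> 21 -> 3 -> 32
Step 6: curr=25, set curr.next=prev(17) | reversed so far: 25 -> 17 -> 36 -> 21 -> 3 -> 32

25 -> 17 -> 36 -> 21 -> 3 -> 32 -> None


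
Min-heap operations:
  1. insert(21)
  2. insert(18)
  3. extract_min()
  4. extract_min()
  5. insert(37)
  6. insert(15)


insert(21) -> [21]
insert(18) -> [18, 21]
extract_min()->18, [21]
extract_min()->21, []
insert(37) -> [37]
insert(15) -> [15, 37]

Final heap: [15, 37]


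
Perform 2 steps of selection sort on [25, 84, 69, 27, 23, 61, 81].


Initial: [25, 84, 69, 27, 23, 61, 81]
Step 1: min=23 at 4
  Swap: [23, 84, 69, 27, 25, 61, 81]
Step 2: min=25 at 4
  Swap: [23, 25, 69, 27, 84, 61, 81]

After 2 steps: [23, 25, 69, 27, 84, 61, 81]


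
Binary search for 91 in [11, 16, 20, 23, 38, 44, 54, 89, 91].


Step 1: lo=0, hi=8, mid=4, val=38
Step 2: lo=5, hi=8, mid=6, val=54
Step 3: lo=7, hi=8, mid=7, val=89
Step 4: lo=8, hi=8, mid=8, val=91

Found at index 8


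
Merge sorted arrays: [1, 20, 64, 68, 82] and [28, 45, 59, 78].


Take 1 from A
Take 20 from A
Take 28 from B
Take 45 from B
Take 59 from B
Take 64 from A
Take 68 from A
Take 78 from B

Merged: [1, 20, 28, 45, 59, 64, 68, 78, 82]


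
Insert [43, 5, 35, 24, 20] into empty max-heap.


Insert 43: [43]
Insert 5: [43, 5]
Insert 35: [43, 5, 35]
Insert 24: [43, 24, 35, 5]
Insert 20: [43, 24, 35, 5, 20]

Final heap: [43, 24, 35, 5, 20]


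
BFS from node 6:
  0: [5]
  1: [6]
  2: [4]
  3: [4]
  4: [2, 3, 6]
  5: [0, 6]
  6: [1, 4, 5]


Visit 6, enqueue [1, 4, 5]
Visit 1, enqueue []
Visit 4, enqueue [2, 3]
Visit 5, enqueue [0]
Visit 2, enqueue []
Visit 3, enqueue []
Visit 0, enqueue []

BFS order: [6, 1, 4, 5, 2, 3, 0]


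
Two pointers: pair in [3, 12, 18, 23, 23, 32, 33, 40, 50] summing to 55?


lo=0(3)+hi=8(50)=53
lo=1(12)+hi=8(50)=62
lo=1(12)+hi=7(40)=52
lo=2(18)+hi=7(40)=58
lo=2(18)+hi=6(33)=51
lo=3(23)+hi=6(33)=56
lo=3(23)+hi=5(32)=55

Yes: 23+32=55


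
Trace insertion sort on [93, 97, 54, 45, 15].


Initial: [93, 97, 54, 45, 15]
Insert 97: [93, 97, 54, 45, 15]
Insert 54: [54, 93, 97, 45, 15]
Insert 45: [45, 54, 93, 97, 15]
Insert 15: [15, 45, 54, 93, 97]

Sorted: [15, 45, 54, 93, 97]


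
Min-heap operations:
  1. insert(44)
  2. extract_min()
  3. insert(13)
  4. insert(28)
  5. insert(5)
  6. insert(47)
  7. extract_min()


insert(44) -> [44]
extract_min()->44, []
insert(13) -> [13]
insert(28) -> [13, 28]
insert(5) -> [5, 28, 13]
insert(47) -> [5, 28, 13, 47]
extract_min()->5, [13, 28, 47]

Final heap: [13, 28, 47]


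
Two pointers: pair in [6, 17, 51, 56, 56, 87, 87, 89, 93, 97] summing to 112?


lo=0(6)+hi=9(97)=103
lo=1(17)+hi=9(97)=114
lo=1(17)+hi=8(93)=110
lo=2(51)+hi=8(93)=144
lo=2(51)+hi=7(89)=140
lo=2(51)+hi=6(87)=138
lo=2(51)+hi=5(87)=138
lo=2(51)+hi=4(56)=107
lo=3(56)+hi=4(56)=112

Yes: 56+56=112


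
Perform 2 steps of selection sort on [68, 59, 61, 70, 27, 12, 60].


Initial: [68, 59, 61, 70, 27, 12, 60]
Step 1: min=12 at 5
  Swap: [12, 59, 61, 70, 27, 68, 60]
Step 2: min=27 at 4
  Swap: [12, 27, 61, 70, 59, 68, 60]

After 2 steps: [12, 27, 61, 70, 59, 68, 60]


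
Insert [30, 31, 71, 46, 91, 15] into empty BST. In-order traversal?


Insert 30: root
Insert 31: R from 30
Insert 71: R from 30 -> R from 31
Insert 46: R from 30 -> R from 31 -> L from 71
Insert 91: R from 30 -> R from 31 -> R from 71
Insert 15: L from 30

In-order: [15, 30, 31, 46, 71, 91]


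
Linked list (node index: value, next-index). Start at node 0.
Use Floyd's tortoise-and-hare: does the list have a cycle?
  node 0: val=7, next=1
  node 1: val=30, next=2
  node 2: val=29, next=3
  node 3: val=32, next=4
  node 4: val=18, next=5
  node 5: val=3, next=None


Floyd's tortoise (slow, +1) and hare (fast, +2):
  init: slow=0, fast=0
  step 1: slow=1, fast=2
  step 2: slow=2, fast=4
  step 3: fast 4->5->None, no cycle

Cycle: no


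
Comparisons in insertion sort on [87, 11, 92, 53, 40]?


Algorithm: insertion sort
Input: [87, 11, 92, 53, 40]
Sorted: [11, 40, 53, 87, 92]

9


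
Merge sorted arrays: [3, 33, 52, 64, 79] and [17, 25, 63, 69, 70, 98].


Take 3 from A
Take 17 from B
Take 25 from B
Take 33 from A
Take 52 from A
Take 63 from B
Take 64 from A
Take 69 from B
Take 70 from B
Take 79 from A

Merged: [3, 17, 25, 33, 52, 63, 64, 69, 70, 79, 98]


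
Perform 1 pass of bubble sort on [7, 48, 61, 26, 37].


Initial: [7, 48, 61, 26, 37]
Pass 1: [7, 48, 26, 37, 61] (2 swaps)

After 1 pass: [7, 48, 26, 37, 61]


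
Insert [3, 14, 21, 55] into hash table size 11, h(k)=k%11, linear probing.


Insert 3: h=3 -> slot 3
Insert 14: h=3, 1 probes -> slot 4
Insert 21: h=10 -> slot 10
Insert 55: h=0 -> slot 0

Table: [55, None, None, 3, 14, None, None, None, None, None, 21]


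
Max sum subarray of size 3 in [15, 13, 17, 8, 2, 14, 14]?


[0:3]: 45
[1:4]: 38
[2:5]: 27
[3:6]: 24
[4:7]: 30

Max: 45 at [0:3]


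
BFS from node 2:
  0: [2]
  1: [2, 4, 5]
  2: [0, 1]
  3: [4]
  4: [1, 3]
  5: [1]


Visit 2, enqueue [0, 1]
Visit 0, enqueue []
Visit 1, enqueue [4, 5]
Visit 4, enqueue [3]
Visit 5, enqueue []
Visit 3, enqueue []

BFS order: [2, 0, 1, 4, 5, 3]


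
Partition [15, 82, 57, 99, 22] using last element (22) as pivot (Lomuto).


Pivot: 22
  15 <= 22: advance i (no swap)
Place pivot at 1: [15, 22, 57, 99, 82]

Partitioned: [15, 22, 57, 99, 82]


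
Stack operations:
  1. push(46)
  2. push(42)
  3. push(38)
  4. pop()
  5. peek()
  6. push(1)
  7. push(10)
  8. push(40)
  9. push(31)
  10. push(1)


push(46) -> [46]
push(42) -> [46, 42]
push(38) -> [46, 42, 38]
pop()->38, [46, 42]
peek()->42
push(1) -> [46, 42, 1]
push(10) -> [46, 42, 1, 10]
push(40) -> [46, 42, 1, 10, 40]
push(31) -> [46, 42, 1, 10, 40, 31]
push(1) -> [46, 42, 1, 10, 40, 31, 1]

Final stack: [46, 42, 1, 10, 40, 31, 1]


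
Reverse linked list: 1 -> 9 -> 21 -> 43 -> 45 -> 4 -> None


Step 1: curr=1, set curr.next=prev(None) | reversed so far: 1
Step 2: curr=9, set curr.next=prev(1) | reversed so far: 9 -> 1
Step 3: curr=21, set curr.next=prev(9) | reversed so far: 21 -> 9 -> 1
Step 4: curr=43, set curr.next=prev(21) | reversed so far: 43 -> 21 -> 9 -> 1
Step 5: curr=45, set curr.next=prev(43) | reversed so far: 45 -> 43 -> 21 -> 9 -> 1
Step 6: curr=4, set curr.next=prev(45) | reversed so far: 4 -> 45 -> 43 -> 21 -> 9 -> 1

4 -> 45 -> 43 -> 21 -> 9 -> 1 -> None


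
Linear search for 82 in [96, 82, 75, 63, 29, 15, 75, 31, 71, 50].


i=0: 96!=82
i=1: 82==82 found!

Found at 1, 2 comps


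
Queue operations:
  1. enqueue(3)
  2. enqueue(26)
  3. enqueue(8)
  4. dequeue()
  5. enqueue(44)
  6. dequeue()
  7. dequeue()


enqueue(3) -> [3]
enqueue(26) -> [3, 26]
enqueue(8) -> [3, 26, 8]
dequeue()->3, [26, 8]
enqueue(44) -> [26, 8, 44]
dequeue()->26, [8, 44]
dequeue()->8, [44]

Final queue: [44]


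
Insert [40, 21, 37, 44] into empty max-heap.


Insert 40: [40]
Insert 21: [40, 21]
Insert 37: [40, 21, 37]
Insert 44: [44, 40, 37, 21]

Final heap: [44, 40, 37, 21]


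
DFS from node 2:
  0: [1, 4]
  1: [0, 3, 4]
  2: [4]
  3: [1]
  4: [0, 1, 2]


Visit 2, push [4]
Visit 4, push [1, 0]
Visit 0, push [1]
Visit 1, push [3]
Visit 3, push []

DFS order: [2, 4, 0, 1, 3]


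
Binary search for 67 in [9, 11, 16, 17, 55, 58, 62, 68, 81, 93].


Step 1: lo=0, hi=9, mid=4, val=55
Step 2: lo=5, hi=9, mid=7, val=68
Step 3: lo=5, hi=6, mid=5, val=58
Step 4: lo=6, hi=6, mid=6, val=62

Not found


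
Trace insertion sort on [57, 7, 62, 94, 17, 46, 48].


Initial: [57, 7, 62, 94, 17, 46, 48]
Insert 7: [7, 57, 62, 94, 17, 46, 48]
Insert 62: [7, 57, 62, 94, 17, 46, 48]
Insert 94: [7, 57, 62, 94, 17, 46, 48]
Insert 17: [7, 17, 57, 62, 94, 46, 48]
Insert 46: [7, 17, 46, 57, 62, 94, 48]
Insert 48: [7, 17, 46, 48, 57, 62, 94]

Sorted: [7, 17, 46, 48, 57, 62, 94]


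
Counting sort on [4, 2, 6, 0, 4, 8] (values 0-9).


Input: [4, 2, 6, 0, 4, 8]
Counts: [1, 0, 1, 0, 2, 0, 1, 0, 1, 0]

Sorted: [0, 2, 4, 4, 6, 8]


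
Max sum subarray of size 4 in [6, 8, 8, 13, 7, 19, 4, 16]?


[0:4]: 35
[1:5]: 36
[2:6]: 47
[3:7]: 43
[4:8]: 46

Max: 47 at [2:6]


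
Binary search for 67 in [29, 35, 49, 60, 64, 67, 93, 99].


Step 1: lo=0, hi=7, mid=3, val=60
Step 2: lo=4, hi=7, mid=5, val=67

Found at index 5


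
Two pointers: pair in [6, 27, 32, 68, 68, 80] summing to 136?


lo=0(6)+hi=5(80)=86
lo=1(27)+hi=5(80)=107
lo=2(32)+hi=5(80)=112
lo=3(68)+hi=5(80)=148
lo=3(68)+hi=4(68)=136

Yes: 68+68=136


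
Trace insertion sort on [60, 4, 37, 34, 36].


Initial: [60, 4, 37, 34, 36]
Insert 4: [4, 60, 37, 34, 36]
Insert 37: [4, 37, 60, 34, 36]
Insert 34: [4, 34, 37, 60, 36]
Insert 36: [4, 34, 36, 37, 60]

Sorted: [4, 34, 36, 37, 60]


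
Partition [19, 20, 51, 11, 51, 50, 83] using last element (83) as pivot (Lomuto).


Pivot: 83
  19 <= 83: advance i (no swap)
  20 <= 83: advance i (no swap)
  51 <= 83: advance i (no swap)
  11 <= 83: advance i (no swap)
  51 <= 83: advance i (no swap)
  50 <= 83: advance i (no swap)
Place pivot at 6: [19, 20, 51, 11, 51, 50, 83]

Partitioned: [19, 20, 51, 11, 51, 50, 83]


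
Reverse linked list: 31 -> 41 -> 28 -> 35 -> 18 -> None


Step 1: curr=31, set curr.next=prev(None) | reversed so far: 31
Step 2: curr=41, set curr.next=prev(31) | reversed so far: 41 -> 31
Step 3: curr=28, set curr.next=prev(41) | reversed so far: 28 -> 41 -> 31
Step 4: curr=35, set curr.next=prev(28) | reversed so far: 35 -> 28 -> 41 -> 31
Step 5: curr=18, set curr.next=prev(35) | reversed so far: 18 -> 35 -> 28 -> 41 -> 31

18 -> 35 -> 28 -> 41 -> 31 -> None


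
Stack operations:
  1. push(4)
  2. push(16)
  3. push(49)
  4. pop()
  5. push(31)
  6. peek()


push(4) -> [4]
push(16) -> [4, 16]
push(49) -> [4, 16, 49]
pop()->49, [4, 16]
push(31) -> [4, 16, 31]
peek()->31

Final stack: [4, 16, 31]


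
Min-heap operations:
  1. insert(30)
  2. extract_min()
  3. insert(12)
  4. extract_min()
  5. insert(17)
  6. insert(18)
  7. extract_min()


insert(30) -> [30]
extract_min()->30, []
insert(12) -> [12]
extract_min()->12, []
insert(17) -> [17]
insert(18) -> [17, 18]
extract_min()->17, [18]

Final heap: [18]


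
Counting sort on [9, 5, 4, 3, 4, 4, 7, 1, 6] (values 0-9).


Input: [9, 5, 4, 3, 4, 4, 7, 1, 6]
Counts: [0, 1, 0, 1, 3, 1, 1, 1, 0, 1]

Sorted: [1, 3, 4, 4, 4, 5, 6, 7, 9]


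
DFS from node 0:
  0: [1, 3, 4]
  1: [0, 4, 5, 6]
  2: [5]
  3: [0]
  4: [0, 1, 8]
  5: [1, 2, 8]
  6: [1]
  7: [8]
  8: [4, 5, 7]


Visit 0, push [4, 3, 1]
Visit 1, push [6, 5, 4]
Visit 4, push [8]
Visit 8, push [7, 5]
Visit 5, push [2]
Visit 2, push []
Visit 7, push []
Visit 6, push []
Visit 3, push []

DFS order: [0, 1, 4, 8, 5, 2, 7, 6, 3]


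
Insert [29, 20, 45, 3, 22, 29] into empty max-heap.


Insert 29: [29]
Insert 20: [29, 20]
Insert 45: [45, 20, 29]
Insert 3: [45, 20, 29, 3]
Insert 22: [45, 22, 29, 3, 20]
Insert 29: [45, 22, 29, 3, 20, 29]

Final heap: [45, 22, 29, 3, 20, 29]


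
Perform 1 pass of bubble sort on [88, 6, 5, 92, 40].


Initial: [88, 6, 5, 92, 40]
Pass 1: [6, 5, 88, 40, 92] (3 swaps)

After 1 pass: [6, 5, 88, 40, 92]


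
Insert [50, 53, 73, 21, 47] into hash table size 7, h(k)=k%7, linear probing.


Insert 50: h=1 -> slot 1
Insert 53: h=4 -> slot 4
Insert 73: h=3 -> slot 3
Insert 21: h=0 -> slot 0
Insert 47: h=5 -> slot 5

Table: [21, 50, None, 73, 53, 47, None]


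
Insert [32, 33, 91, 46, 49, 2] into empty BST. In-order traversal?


Insert 32: root
Insert 33: R from 32
Insert 91: R from 32 -> R from 33
Insert 46: R from 32 -> R from 33 -> L from 91
Insert 49: R from 32 -> R from 33 -> L from 91 -> R from 46
Insert 2: L from 32

In-order: [2, 32, 33, 46, 49, 91]


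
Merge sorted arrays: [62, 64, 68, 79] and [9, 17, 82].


Take 9 from B
Take 17 from B
Take 62 from A
Take 64 from A
Take 68 from A
Take 79 from A

Merged: [9, 17, 62, 64, 68, 79, 82]


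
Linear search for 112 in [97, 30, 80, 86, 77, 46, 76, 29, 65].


i=0: 97!=112
i=1: 30!=112
i=2: 80!=112
i=3: 86!=112
i=4: 77!=112
i=5: 46!=112
i=6: 76!=112
i=7: 29!=112
i=8: 65!=112

Not found, 9 comps


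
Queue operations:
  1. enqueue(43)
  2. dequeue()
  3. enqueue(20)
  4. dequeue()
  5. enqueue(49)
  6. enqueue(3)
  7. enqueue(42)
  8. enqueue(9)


enqueue(43) -> [43]
dequeue()->43, []
enqueue(20) -> [20]
dequeue()->20, []
enqueue(49) -> [49]
enqueue(3) -> [49, 3]
enqueue(42) -> [49, 3, 42]
enqueue(9) -> [49, 3, 42, 9]

Final queue: [49, 3, 42, 9]


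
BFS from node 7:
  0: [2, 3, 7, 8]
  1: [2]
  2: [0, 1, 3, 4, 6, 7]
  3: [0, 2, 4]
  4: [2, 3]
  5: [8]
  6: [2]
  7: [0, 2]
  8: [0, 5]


Visit 7, enqueue [0, 2]
Visit 0, enqueue [3, 8]
Visit 2, enqueue [1, 4, 6]
Visit 3, enqueue []
Visit 8, enqueue [5]
Visit 1, enqueue []
Visit 4, enqueue []
Visit 6, enqueue []
Visit 5, enqueue []

BFS order: [7, 0, 2, 3, 8, 1, 4, 6, 5]


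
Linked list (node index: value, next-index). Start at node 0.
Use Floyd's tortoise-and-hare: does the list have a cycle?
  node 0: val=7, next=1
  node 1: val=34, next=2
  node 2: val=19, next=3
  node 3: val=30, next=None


Floyd's tortoise (slow, +1) and hare (fast, +2):
  init: slow=0, fast=0
  step 1: slow=1, fast=2
  step 2: fast 2->3->None, no cycle

Cycle: no


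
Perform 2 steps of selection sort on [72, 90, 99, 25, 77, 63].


Initial: [72, 90, 99, 25, 77, 63]
Step 1: min=25 at 3
  Swap: [25, 90, 99, 72, 77, 63]
Step 2: min=63 at 5
  Swap: [25, 63, 99, 72, 77, 90]

After 2 steps: [25, 63, 99, 72, 77, 90]


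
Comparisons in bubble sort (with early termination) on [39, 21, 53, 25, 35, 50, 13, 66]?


Algorithm: bubble sort (with early termination)
Input: [39, 21, 53, 25, 35, 50, 13, 66]
Sorted: [13, 21, 25, 35, 39, 50, 53, 66]

28


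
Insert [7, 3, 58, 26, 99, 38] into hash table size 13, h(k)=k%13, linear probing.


Insert 7: h=7 -> slot 7
Insert 3: h=3 -> slot 3
Insert 58: h=6 -> slot 6
Insert 26: h=0 -> slot 0
Insert 99: h=8 -> slot 8
Insert 38: h=12 -> slot 12

Table: [26, None, None, 3, None, None, 58, 7, 99, None, None, None, 38]


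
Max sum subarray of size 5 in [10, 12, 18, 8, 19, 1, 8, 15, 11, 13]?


[0:5]: 67
[1:6]: 58
[2:7]: 54
[3:8]: 51
[4:9]: 54
[5:10]: 48

Max: 67 at [0:5]


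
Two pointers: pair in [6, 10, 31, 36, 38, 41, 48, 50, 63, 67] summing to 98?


lo=0(6)+hi=9(67)=73
lo=1(10)+hi=9(67)=77
lo=2(31)+hi=9(67)=98

Yes: 31+67=98


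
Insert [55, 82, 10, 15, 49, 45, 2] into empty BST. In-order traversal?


Insert 55: root
Insert 82: R from 55
Insert 10: L from 55
Insert 15: L from 55 -> R from 10
Insert 49: L from 55 -> R from 10 -> R from 15
Insert 45: L from 55 -> R from 10 -> R from 15 -> L from 49
Insert 2: L from 55 -> L from 10

In-order: [2, 10, 15, 45, 49, 55, 82]


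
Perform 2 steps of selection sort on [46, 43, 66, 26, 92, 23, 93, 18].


Initial: [46, 43, 66, 26, 92, 23, 93, 18]
Step 1: min=18 at 7
  Swap: [18, 43, 66, 26, 92, 23, 93, 46]
Step 2: min=23 at 5
  Swap: [18, 23, 66, 26, 92, 43, 93, 46]

After 2 steps: [18, 23, 66, 26, 92, 43, 93, 46]


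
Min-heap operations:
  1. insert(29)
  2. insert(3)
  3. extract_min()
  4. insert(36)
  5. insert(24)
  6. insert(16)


insert(29) -> [29]
insert(3) -> [3, 29]
extract_min()->3, [29]
insert(36) -> [29, 36]
insert(24) -> [24, 36, 29]
insert(16) -> [16, 24, 29, 36]

Final heap: [16, 24, 29, 36]


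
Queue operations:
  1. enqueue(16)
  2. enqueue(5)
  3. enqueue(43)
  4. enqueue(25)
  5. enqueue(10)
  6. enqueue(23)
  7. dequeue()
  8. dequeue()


enqueue(16) -> [16]
enqueue(5) -> [16, 5]
enqueue(43) -> [16, 5, 43]
enqueue(25) -> [16, 5, 43, 25]
enqueue(10) -> [16, 5, 43, 25, 10]
enqueue(23) -> [16, 5, 43, 25, 10, 23]
dequeue()->16, [5, 43, 25, 10, 23]
dequeue()->5, [43, 25, 10, 23]

Final queue: [43, 25, 10, 23]


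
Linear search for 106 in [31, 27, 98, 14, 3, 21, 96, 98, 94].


i=0: 31!=106
i=1: 27!=106
i=2: 98!=106
i=3: 14!=106
i=4: 3!=106
i=5: 21!=106
i=6: 96!=106
i=7: 98!=106
i=8: 94!=106

Not found, 9 comps


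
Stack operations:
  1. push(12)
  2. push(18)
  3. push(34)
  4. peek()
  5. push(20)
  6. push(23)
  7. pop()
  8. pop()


push(12) -> [12]
push(18) -> [12, 18]
push(34) -> [12, 18, 34]
peek()->34
push(20) -> [12, 18, 34, 20]
push(23) -> [12, 18, 34, 20, 23]
pop()->23, [12, 18, 34, 20]
pop()->20, [12, 18, 34]

Final stack: [12, 18, 34]


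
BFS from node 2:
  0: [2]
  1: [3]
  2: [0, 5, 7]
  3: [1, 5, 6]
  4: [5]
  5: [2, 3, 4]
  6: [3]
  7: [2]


Visit 2, enqueue [0, 5, 7]
Visit 0, enqueue []
Visit 5, enqueue [3, 4]
Visit 7, enqueue []
Visit 3, enqueue [1, 6]
Visit 4, enqueue []
Visit 1, enqueue []
Visit 6, enqueue []

BFS order: [2, 0, 5, 7, 3, 4, 1, 6]


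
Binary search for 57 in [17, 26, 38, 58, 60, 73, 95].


Step 1: lo=0, hi=6, mid=3, val=58
Step 2: lo=0, hi=2, mid=1, val=26
Step 3: lo=2, hi=2, mid=2, val=38

Not found


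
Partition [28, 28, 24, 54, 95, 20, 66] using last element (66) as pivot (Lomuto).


Pivot: 66
  28 <= 66: advance i (no swap)
  28 <= 66: advance i (no swap)
  24 <= 66: advance i (no swap)
  54 <= 66: advance i (no swap)
  20 <= 66: swap -> [28, 28, 24, 54, 20, 95, 66]
Place pivot at 5: [28, 28, 24, 54, 20, 66, 95]

Partitioned: [28, 28, 24, 54, 20, 66, 95]


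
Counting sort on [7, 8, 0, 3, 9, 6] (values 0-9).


Input: [7, 8, 0, 3, 9, 6]
Counts: [1, 0, 0, 1, 0, 0, 1, 1, 1, 1]

Sorted: [0, 3, 6, 7, 8, 9]


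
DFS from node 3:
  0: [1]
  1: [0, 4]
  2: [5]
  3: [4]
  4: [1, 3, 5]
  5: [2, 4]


Visit 3, push [4]
Visit 4, push [5, 1]
Visit 1, push [0]
Visit 0, push []
Visit 5, push [2]
Visit 2, push []

DFS order: [3, 4, 1, 0, 5, 2]


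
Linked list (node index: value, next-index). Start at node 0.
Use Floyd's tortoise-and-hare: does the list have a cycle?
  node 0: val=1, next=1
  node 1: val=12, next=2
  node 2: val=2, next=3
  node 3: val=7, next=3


Floyd's tortoise (slow, +1) and hare (fast, +2):
  init: slow=0, fast=0
  step 1: slow=1, fast=2
  step 2: slow=2, fast=3
  step 3: slow=3, fast=3
  slow == fast at node 3: cycle detected

Cycle: yes


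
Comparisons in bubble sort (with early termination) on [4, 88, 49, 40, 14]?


Algorithm: bubble sort (with early termination)
Input: [4, 88, 49, 40, 14]
Sorted: [4, 14, 40, 49, 88]

10


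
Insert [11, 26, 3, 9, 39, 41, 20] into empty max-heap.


Insert 11: [11]
Insert 26: [26, 11]
Insert 3: [26, 11, 3]
Insert 9: [26, 11, 3, 9]
Insert 39: [39, 26, 3, 9, 11]
Insert 41: [41, 26, 39, 9, 11, 3]
Insert 20: [41, 26, 39, 9, 11, 3, 20]

Final heap: [41, 26, 39, 9, 11, 3, 20]


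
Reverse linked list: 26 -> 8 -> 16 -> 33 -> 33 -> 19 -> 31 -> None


Step 1: curr=26, set curr.next=prev(None) | reversed so far: 26
Step 2: curr=8, set curr.next=prev(26) | reversed so far: 8 -> 26
Step 3: curr=16, set curr.next=prev(8) | reversed so far: 16 -> 8 -> 26
Step 4: curr=33, set curr.next=prev(16) | reversed so far: 33 -> 16 -> 8 -> 26
Step 5: curr=33, set curr.next=prev(33) | reversed so far: 33 -> 33 -> 16 -> 8 -> 26
Step 6: curr=19, set curr.next=prev(33) | reversed so far: 19 -> 33 -> 33 -> 16 -> 8 -> 26
Step 7: curr=31, set curr.next=prev(19) | reversed so far: 31 -> 19 -> 33 -> 33 -> 16 -> 8 -> 26

31 -> 19 -> 33 -> 33 -> 16 -> 8 -> 26 -> None


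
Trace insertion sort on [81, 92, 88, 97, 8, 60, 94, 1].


Initial: [81, 92, 88, 97, 8, 60, 94, 1]
Insert 92: [81, 92, 88, 97, 8, 60, 94, 1]
Insert 88: [81, 88, 92, 97, 8, 60, 94, 1]
Insert 97: [81, 88, 92, 97, 8, 60, 94, 1]
Insert 8: [8, 81, 88, 92, 97, 60, 94, 1]
Insert 60: [8, 60, 81, 88, 92, 97, 94, 1]
Insert 94: [8, 60, 81, 88, 92, 94, 97, 1]
Insert 1: [1, 8, 60, 81, 88, 92, 94, 97]

Sorted: [1, 8, 60, 81, 88, 92, 94, 97]


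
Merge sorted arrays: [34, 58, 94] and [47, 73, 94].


Take 34 from A
Take 47 from B
Take 58 from A
Take 73 from B
Take 94 from A

Merged: [34, 47, 58, 73, 94, 94]


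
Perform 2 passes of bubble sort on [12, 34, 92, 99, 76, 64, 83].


Initial: [12, 34, 92, 99, 76, 64, 83]
Pass 1: [12, 34, 92, 76, 64, 83, 99] (3 swaps)
Pass 2: [12, 34, 76, 64, 83, 92, 99] (3 swaps)

After 2 passes: [12, 34, 76, 64, 83, 92, 99]


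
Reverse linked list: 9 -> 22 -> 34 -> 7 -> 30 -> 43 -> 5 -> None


Step 1: curr=9, set curr.next=prev(None) | reversed so far: 9
Step 2: curr=22, set curr.next=prev(9) | reversed so far: 22 -> 9
Step 3: curr=34, set curr.next=prev(22) | reversed so far: 34 -> 22 -> 9
Step 4: curr=7, set curr.next=prev(34) | reversed so far: 7 -> 34 -> 22 -> 9
Step 5: curr=30, set curr.next=prev(7) | reversed so far: 30 -> 7 -> 34 -> 22 -> 9
Step 6: curr=43, set curr.next=prev(30) | reversed so far: 43 -> 30 -> 7 -> 34 -> 22 -> 9
Step 7: curr=5, set curr.next=prev(43) | reversed so far: 5 -> 43 -> 30 -> 7 -> 34 -> 22 -> 9

5 -> 43 -> 30 -> 7 -> 34 -> 22 -> 9 -> None


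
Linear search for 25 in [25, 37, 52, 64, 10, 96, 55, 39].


i=0: 25==25 found!

Found at 0, 1 comps


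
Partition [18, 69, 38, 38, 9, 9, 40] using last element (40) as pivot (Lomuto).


Pivot: 40
  18 <= 40: advance i (no swap)
  38 <= 40: swap -> [18, 38, 69, 38, 9, 9, 40]
  38 <= 40: swap -> [18, 38, 38, 69, 9, 9, 40]
  9 <= 40: swap -> [18, 38, 38, 9, 69, 9, 40]
  9 <= 40: swap -> [18, 38, 38, 9, 9, 69, 40]
Place pivot at 5: [18, 38, 38, 9, 9, 40, 69]

Partitioned: [18, 38, 38, 9, 9, 40, 69]


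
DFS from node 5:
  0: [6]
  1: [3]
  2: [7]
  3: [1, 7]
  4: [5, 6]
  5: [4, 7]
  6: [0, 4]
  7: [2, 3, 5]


Visit 5, push [7, 4]
Visit 4, push [6]
Visit 6, push [0]
Visit 0, push []
Visit 7, push [3, 2]
Visit 2, push []
Visit 3, push [1]
Visit 1, push []

DFS order: [5, 4, 6, 0, 7, 2, 3, 1]


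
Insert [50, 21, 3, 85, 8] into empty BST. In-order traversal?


Insert 50: root
Insert 21: L from 50
Insert 3: L from 50 -> L from 21
Insert 85: R from 50
Insert 8: L from 50 -> L from 21 -> R from 3

In-order: [3, 8, 21, 50, 85]


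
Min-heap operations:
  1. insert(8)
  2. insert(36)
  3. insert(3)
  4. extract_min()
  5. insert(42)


insert(8) -> [8]
insert(36) -> [8, 36]
insert(3) -> [3, 36, 8]
extract_min()->3, [8, 36]
insert(42) -> [8, 36, 42]

Final heap: [8, 36, 42]


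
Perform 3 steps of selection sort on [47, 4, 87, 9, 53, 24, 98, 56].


Initial: [47, 4, 87, 9, 53, 24, 98, 56]
Step 1: min=4 at 1
  Swap: [4, 47, 87, 9, 53, 24, 98, 56]
Step 2: min=9 at 3
  Swap: [4, 9, 87, 47, 53, 24, 98, 56]
Step 3: min=24 at 5
  Swap: [4, 9, 24, 47, 53, 87, 98, 56]

After 3 steps: [4, 9, 24, 47, 53, 87, 98, 56]


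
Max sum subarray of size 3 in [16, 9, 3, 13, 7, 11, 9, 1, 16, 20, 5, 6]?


[0:3]: 28
[1:4]: 25
[2:5]: 23
[3:6]: 31
[4:7]: 27
[5:8]: 21
[6:9]: 26
[7:10]: 37
[8:11]: 41
[9:12]: 31

Max: 41 at [8:11]


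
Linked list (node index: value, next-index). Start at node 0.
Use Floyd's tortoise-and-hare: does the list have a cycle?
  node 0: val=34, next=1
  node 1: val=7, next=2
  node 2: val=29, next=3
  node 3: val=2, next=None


Floyd's tortoise (slow, +1) and hare (fast, +2):
  init: slow=0, fast=0
  step 1: slow=1, fast=2
  step 2: fast 2->3->None, no cycle

Cycle: no


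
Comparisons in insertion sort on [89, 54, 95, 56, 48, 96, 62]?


Algorithm: insertion sort
Input: [89, 54, 95, 56, 48, 96, 62]
Sorted: [48, 54, 56, 62, 89, 95, 96]

14


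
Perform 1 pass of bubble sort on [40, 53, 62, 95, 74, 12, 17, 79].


Initial: [40, 53, 62, 95, 74, 12, 17, 79]
Pass 1: [40, 53, 62, 74, 12, 17, 79, 95] (4 swaps)

After 1 pass: [40, 53, 62, 74, 12, 17, 79, 95]


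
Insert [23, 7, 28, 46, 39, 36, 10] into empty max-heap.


Insert 23: [23]
Insert 7: [23, 7]
Insert 28: [28, 7, 23]
Insert 46: [46, 28, 23, 7]
Insert 39: [46, 39, 23, 7, 28]
Insert 36: [46, 39, 36, 7, 28, 23]
Insert 10: [46, 39, 36, 7, 28, 23, 10]

Final heap: [46, 39, 36, 7, 28, 23, 10]


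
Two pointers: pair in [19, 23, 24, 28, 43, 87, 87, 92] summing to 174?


lo=0(19)+hi=7(92)=111
lo=1(23)+hi=7(92)=115
lo=2(24)+hi=7(92)=116
lo=3(28)+hi=7(92)=120
lo=4(43)+hi=7(92)=135
lo=5(87)+hi=7(92)=179
lo=5(87)+hi=6(87)=174

Yes: 87+87=174


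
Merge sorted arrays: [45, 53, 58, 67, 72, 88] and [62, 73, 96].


Take 45 from A
Take 53 from A
Take 58 from A
Take 62 from B
Take 67 from A
Take 72 from A
Take 73 from B
Take 88 from A

Merged: [45, 53, 58, 62, 67, 72, 73, 88, 96]


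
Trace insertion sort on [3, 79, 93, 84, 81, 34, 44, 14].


Initial: [3, 79, 93, 84, 81, 34, 44, 14]
Insert 79: [3, 79, 93, 84, 81, 34, 44, 14]
Insert 93: [3, 79, 93, 84, 81, 34, 44, 14]
Insert 84: [3, 79, 84, 93, 81, 34, 44, 14]
Insert 81: [3, 79, 81, 84, 93, 34, 44, 14]
Insert 34: [3, 34, 79, 81, 84, 93, 44, 14]
Insert 44: [3, 34, 44, 79, 81, 84, 93, 14]
Insert 14: [3, 14, 34, 44, 79, 81, 84, 93]

Sorted: [3, 14, 34, 44, 79, 81, 84, 93]


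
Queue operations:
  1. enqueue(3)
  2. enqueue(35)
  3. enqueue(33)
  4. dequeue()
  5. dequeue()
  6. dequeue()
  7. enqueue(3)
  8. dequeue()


enqueue(3) -> [3]
enqueue(35) -> [3, 35]
enqueue(33) -> [3, 35, 33]
dequeue()->3, [35, 33]
dequeue()->35, [33]
dequeue()->33, []
enqueue(3) -> [3]
dequeue()->3, []

Final queue: []


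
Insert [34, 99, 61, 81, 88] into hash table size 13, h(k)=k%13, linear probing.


Insert 34: h=8 -> slot 8
Insert 99: h=8, 1 probes -> slot 9
Insert 61: h=9, 1 probes -> slot 10
Insert 81: h=3 -> slot 3
Insert 88: h=10, 1 probes -> slot 11

Table: [None, None, None, 81, None, None, None, None, 34, 99, 61, 88, None]


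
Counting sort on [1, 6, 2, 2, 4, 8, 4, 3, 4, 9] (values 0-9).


Input: [1, 6, 2, 2, 4, 8, 4, 3, 4, 9]
Counts: [0, 1, 2, 1, 3, 0, 1, 0, 1, 1]

Sorted: [1, 2, 2, 3, 4, 4, 4, 6, 8, 9]


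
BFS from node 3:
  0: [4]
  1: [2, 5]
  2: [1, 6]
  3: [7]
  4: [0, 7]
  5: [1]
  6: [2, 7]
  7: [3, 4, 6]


Visit 3, enqueue [7]
Visit 7, enqueue [4, 6]
Visit 4, enqueue [0]
Visit 6, enqueue [2]
Visit 0, enqueue []
Visit 2, enqueue [1]
Visit 1, enqueue [5]
Visit 5, enqueue []

BFS order: [3, 7, 4, 6, 0, 2, 1, 5]


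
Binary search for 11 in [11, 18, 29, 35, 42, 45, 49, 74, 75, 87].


Step 1: lo=0, hi=9, mid=4, val=42
Step 2: lo=0, hi=3, mid=1, val=18
Step 3: lo=0, hi=0, mid=0, val=11

Found at index 0


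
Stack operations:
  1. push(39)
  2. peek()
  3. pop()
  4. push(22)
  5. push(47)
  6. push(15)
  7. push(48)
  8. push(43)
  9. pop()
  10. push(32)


push(39) -> [39]
peek()->39
pop()->39, []
push(22) -> [22]
push(47) -> [22, 47]
push(15) -> [22, 47, 15]
push(48) -> [22, 47, 15, 48]
push(43) -> [22, 47, 15, 48, 43]
pop()->43, [22, 47, 15, 48]
push(32) -> [22, 47, 15, 48, 32]

Final stack: [22, 47, 15, 48, 32]


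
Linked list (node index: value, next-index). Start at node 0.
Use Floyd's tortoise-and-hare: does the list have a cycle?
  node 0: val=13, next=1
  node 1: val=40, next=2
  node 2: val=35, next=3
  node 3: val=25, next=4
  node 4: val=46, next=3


Floyd's tortoise (slow, +1) and hare (fast, +2):
  init: slow=0, fast=0
  step 1: slow=1, fast=2
  step 2: slow=2, fast=4
  step 3: slow=3, fast=4
  step 4: slow=4, fast=4
  slow == fast at node 4: cycle detected

Cycle: yes
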